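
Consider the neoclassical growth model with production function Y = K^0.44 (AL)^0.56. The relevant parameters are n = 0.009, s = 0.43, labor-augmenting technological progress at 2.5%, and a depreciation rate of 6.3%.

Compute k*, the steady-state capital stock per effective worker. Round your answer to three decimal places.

Steady state requires s·f(k) = (n + g + δ)·k, i.e. s·k^α = (n + g + δ)·k.
Dividing both sides by k: k^(1−α) = s / (n + g + δ).
k^0.56 = 0.43 / (0.009 + 0.025 + 0.063) = 0.43 / 0.097 = 4.4330
k* = 4.4330^(1/0.56) ≈ 14.2829

k* = 14.283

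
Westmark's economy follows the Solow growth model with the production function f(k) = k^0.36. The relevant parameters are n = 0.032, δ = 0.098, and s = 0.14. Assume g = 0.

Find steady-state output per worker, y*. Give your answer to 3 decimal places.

y* = 1.043

In steady state, investment equals break-even investment: s·k^α = (n + δ)·k.
Dividing both sides by k: k^(1−α) = s / (n + δ).
k^0.64 = 0.14 / (0.032 + 0.098) = 0.14 / 0.130 = 1.0769
k* = 1.0769^(1/0.64) ≈ 1.1227
y* = (k*)^α = 1.1227^0.36 ≈ 1.0425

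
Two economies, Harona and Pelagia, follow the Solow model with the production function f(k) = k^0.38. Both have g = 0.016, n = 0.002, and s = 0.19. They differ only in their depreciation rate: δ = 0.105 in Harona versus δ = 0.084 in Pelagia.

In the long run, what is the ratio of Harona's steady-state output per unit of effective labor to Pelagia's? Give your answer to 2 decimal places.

Steady-state y* = [s/(n + g + δ)]^(α/(1−α)), so the ratio is [ (s_H/(n + g + δ)_H) / (s_P/(n + g + δ)_P) ]^0.6129.
s_H/(n + g + δ)_H = 0.19/0.123 = 1.5447; s_P/(n + g + δ)_P = 0.19/0.102 = 1.8627.
Ratio = (1.5447/1.8627)^0.6129 = 0.8293^0.6129 ≈ 0.8916

y*_H / y*_P ≈ 0.89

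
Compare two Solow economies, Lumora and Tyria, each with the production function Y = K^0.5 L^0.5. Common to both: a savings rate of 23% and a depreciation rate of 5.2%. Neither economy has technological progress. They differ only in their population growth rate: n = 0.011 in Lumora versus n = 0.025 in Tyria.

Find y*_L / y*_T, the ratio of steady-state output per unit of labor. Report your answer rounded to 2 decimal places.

Steady-state y* = [s/(n + δ)]^(α/(1−α)), so the ratio is [ (s_L/(n + δ)_L) / (s_T/(n + δ)_T) ]^1.
s_L/(n + δ)_L = 0.23/0.063 = 3.6508; s_T/(n + δ)_T = 0.23/0.077 = 2.9870.
Ratio = (3.6508/2.9870)^1 = 1.2222^1 ≈ 1.2222

y*_L / y*_T ≈ 1.22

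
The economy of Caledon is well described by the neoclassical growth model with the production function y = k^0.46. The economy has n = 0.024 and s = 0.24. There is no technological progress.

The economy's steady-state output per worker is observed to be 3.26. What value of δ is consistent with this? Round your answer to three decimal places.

In steady state, investment equals break-even investment: s·k^α = (n + δ)·k.
Since y* = [s/(n + δ)]^(α/(1−α)), we have s/(n + δ) = (y*)^((1−α)/α) = 3.26^1.1739 = 4.0037.
Therefore n + δ = s / 4.0037 = 0.24 / 4.0037 = 0.0599, so δ = 0.0599 − 0.024 = 0.0359.

δ ≈ 0.036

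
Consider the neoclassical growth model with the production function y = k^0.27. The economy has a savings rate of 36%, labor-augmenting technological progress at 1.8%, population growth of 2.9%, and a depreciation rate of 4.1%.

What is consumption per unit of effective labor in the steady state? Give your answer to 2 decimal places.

In steady state, investment equals break-even investment: s·k^α = (n + g + δ)·k.
Rearranging, k^(1−α) = s / (n + g + δ).
k^0.73 = 0.36 / (0.029 + 0.018 + 0.041) = 0.36 / 0.088 = 4.0909
k* = 4.0909^(1/0.73) ≈ 6.8882
y* = (k*)^α = 6.8882^0.27 ≈ 1.6838
c* = (1 − s)·y* = (1 − 0.36) × 1.6838 ≈ 1.0776

c* = 1.08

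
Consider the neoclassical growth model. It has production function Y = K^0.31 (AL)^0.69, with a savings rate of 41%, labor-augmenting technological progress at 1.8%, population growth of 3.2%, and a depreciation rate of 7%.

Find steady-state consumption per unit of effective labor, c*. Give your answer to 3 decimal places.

c* = 1.025

Steady state requires s·f(k) = (n + g + δ)·k, i.e. s·k^α = (n + g + δ)·k.
Rearranging, k^(1−α) = s / (n + g + δ).
k^0.69 = 0.41 / (0.032 + 0.018 + 0.070) = 0.41 / 0.120 = 3.4167
k* = 3.4167^(1/0.69) ≈ 5.9339
y* = (k*)^α = 5.9339^0.31 ≈ 1.7367
c* = (1 − s)·y* = (1 − 0.41) × 1.7367 ≈ 1.0247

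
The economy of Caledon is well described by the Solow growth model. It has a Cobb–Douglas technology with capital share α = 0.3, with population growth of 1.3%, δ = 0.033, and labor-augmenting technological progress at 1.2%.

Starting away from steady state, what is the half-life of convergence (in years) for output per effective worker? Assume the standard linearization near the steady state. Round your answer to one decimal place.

about 17.1 years

Near the steady state the convergence rate is λ = (1 − α)(n + g + δ).
λ = (1 − 0.3) × 0.058 = 0.7 × 0.058 = 0.0406
Half-life = ln 2 / λ = 0.6931 / 0.0406 ≈ 17.07 years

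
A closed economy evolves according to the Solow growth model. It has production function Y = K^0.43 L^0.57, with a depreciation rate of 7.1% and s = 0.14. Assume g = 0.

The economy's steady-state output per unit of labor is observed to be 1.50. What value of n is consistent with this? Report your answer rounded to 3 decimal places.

n ≈ 0.011

In steady state, investment equals break-even investment: s·k^α = (n + δ)·k.
Since y* = [s/(n + δ)]^(α/(1−α)), we have s/(n + δ) = (y*)^((1−α)/α) = 1.50^1.3256 = 1.7117.
Therefore n + δ = s / 1.7117 = 0.14 / 1.7117 = 0.0818, so n = 0.0818 − 0.071 = 0.0108.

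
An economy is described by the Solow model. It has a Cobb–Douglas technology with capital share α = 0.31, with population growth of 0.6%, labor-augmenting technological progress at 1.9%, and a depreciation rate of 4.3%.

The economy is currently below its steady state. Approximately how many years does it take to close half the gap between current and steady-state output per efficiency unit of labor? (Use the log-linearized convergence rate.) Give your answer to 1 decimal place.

Near the steady state the convergence rate is λ = (1 − α)(n + g + δ).
λ = (1 − 0.31) × 0.068 = 0.69 × 0.068 = 0.04692
Half-life = ln 2 / λ = 0.6931 / 0.04692 ≈ 14.77 years

t_½ ≈ 14.8 years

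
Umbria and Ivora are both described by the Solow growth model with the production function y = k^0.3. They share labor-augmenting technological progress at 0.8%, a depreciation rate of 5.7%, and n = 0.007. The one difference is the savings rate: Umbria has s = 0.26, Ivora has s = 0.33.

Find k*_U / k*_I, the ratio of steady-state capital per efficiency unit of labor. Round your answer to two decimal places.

Steady-state k* = [s/(n + g + δ)]^(1/(1−α)), so the ratio is [ (s_U/(n + g + δ)_U) / (s_I/(n + g + δ)_I) ]^1.4286.
s_U/(n + g + δ)_U = 0.26/0.072 = 3.6111; s_I/(n + g + δ)_I = 0.33/0.072 = 4.5833.
Ratio = (3.6111/4.5833)^1.4286 = 0.7879^1.4286 ≈ 0.7114

ratio ≈ 0.71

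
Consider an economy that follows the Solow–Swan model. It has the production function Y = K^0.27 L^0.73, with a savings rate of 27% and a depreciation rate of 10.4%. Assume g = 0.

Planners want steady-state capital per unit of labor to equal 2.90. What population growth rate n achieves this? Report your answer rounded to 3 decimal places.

Steady state requires s·f(k) = (n + δ)·k, i.e. s·k^α = (n + δ)·k.
So s / (n + δ) = (k*)^(1−α) = 2.90^0.73 = 2.1755.
Therefore n + δ = s / 2.1755 = 0.27 / 2.1755 = 0.1241, so n = 0.1241 − 0.104 = 0.0201.

n ≈ 0.020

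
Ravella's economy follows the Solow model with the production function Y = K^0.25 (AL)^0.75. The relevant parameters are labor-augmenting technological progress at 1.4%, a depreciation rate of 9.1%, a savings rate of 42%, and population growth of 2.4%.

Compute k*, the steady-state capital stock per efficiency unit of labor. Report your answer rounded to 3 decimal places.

k* ≈ 4.826

At the steady state, Δk = 0, so s·k^α = (n + g + δ)·k.
Dividing both sides by k: k^(1−α) = s / (n + g + δ).
k^0.75 = 0.42 / (0.024 + 0.014 + 0.091) = 0.42 / 0.129 = 3.2558
k* = 3.2558^(1/0.75) ≈ 4.8255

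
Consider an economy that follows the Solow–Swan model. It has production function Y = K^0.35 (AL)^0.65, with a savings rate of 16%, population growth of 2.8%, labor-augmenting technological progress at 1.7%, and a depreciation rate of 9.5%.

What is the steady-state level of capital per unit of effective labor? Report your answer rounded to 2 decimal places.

k* ≈ 1.23

Steady state requires s·f(k) = (n + g + δ)·k, i.e. s·k^α = (n + g + δ)·k.
Rearranging, k^(1−α) = s / (n + g + δ).
k^0.65 = 0.16 / (0.028 + 0.017 + 0.095) = 0.16 / 0.140 = 1.1429
k* = 1.1429^(1/0.65) ≈ 1.2281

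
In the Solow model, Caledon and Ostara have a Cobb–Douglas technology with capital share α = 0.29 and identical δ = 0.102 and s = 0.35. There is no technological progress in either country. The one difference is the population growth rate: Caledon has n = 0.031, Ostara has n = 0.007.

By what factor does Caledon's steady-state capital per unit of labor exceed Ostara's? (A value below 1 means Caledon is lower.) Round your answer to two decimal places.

Steady-state k* = [s/(n + δ)]^(1/(1−α)), so the ratio is [ (s_C/(n + δ)_C) / (s_O/(n + δ)_O) ]^1.4085.
s_C/(n + δ)_C = 0.35/0.133 = 2.6316; s_O/(n + δ)_O = 0.35/0.109 = 3.2110.
Ratio = (2.6316/3.2110)^1.4085 = 0.8196^1.4085 ≈ 0.7556

ratio ≈ 0.76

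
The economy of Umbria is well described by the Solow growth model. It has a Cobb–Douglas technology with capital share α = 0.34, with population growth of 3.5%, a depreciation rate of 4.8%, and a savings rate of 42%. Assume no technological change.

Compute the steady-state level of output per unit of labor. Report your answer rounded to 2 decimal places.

Steady state requires s·f(k) = (n + δ)·k, i.e. s·k^α = (n + δ)·k.
Dividing both sides by k: k^(1−α) = s / (n + δ).
k^0.66 = 0.42 / (0.035 + 0.048) = 0.42 / 0.083 = 5.0602
k* = 5.0602^(1/0.66) ≈ 11.6660
y* = (k*)^α = 11.6660^0.34 ≈ 2.3054

y* = 2.31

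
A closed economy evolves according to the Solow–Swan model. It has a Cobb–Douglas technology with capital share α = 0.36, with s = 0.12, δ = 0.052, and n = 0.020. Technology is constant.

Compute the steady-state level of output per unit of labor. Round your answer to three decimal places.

In steady state, investment equals break-even investment: s·k^α = (n + δ)·k.
Dividing both sides by k: k^(1−α) = s / (n + δ).
k^0.64 = 0.12 / (0.020 + 0.052) = 0.12 / 0.072 = 1.6667
k* = 1.6667^(1/0.64) ≈ 2.2215
y* = (k*)^α = 2.2215^0.36 ≈ 1.3329

y* = 1.333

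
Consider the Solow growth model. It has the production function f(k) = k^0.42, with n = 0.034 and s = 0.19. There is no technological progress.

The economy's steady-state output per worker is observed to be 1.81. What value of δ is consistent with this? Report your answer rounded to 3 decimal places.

At the steady state, Δk = 0, so s·k^α = (n + δ)·k.
Since y* = [s/(n + δ)]^(α/(1−α)), we have s/(n + δ) = (y*)^((1−α)/α) = 1.81^1.381 = 2.2691.
Therefore n + δ = s / 2.2691 = 0.19 / 2.2691 = 0.0837, so δ = 0.0837 − 0.034 = 0.0497.

δ ≈ 0.050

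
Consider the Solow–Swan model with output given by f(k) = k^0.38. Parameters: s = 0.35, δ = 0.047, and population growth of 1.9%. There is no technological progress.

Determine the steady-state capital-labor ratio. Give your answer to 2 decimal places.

k* = 14.74

At the steady state, Δk = 0, so s·k^α = (n + δ)·k.
Dividing both sides by k: k^(1−α) = s / (n + δ).
k^0.62 = 0.35 / (0.019 + 0.047) = 0.35 / 0.066 = 5.3030
k* = 5.3030^(1/0.62) ≈ 14.7429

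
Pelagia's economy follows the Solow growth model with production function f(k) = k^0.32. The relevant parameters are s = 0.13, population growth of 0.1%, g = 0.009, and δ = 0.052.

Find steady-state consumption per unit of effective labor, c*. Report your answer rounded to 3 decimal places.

c* = 1.233

At the steady state, Δk = 0, so s·k^α = (n + g + δ)·k.
Rearranging, k^(1−α) = s / (n + g + δ).
k^0.68 = 0.13 / (0.001 + 0.009 + 0.052) = 0.13 / 0.062 = 2.0968
k* = 2.0968^(1/0.68) ≈ 2.9708
y* = (k*)^α = 2.9708^0.32 ≈ 1.4168
c* = (1 − s)·y* = (1 − 0.13) × 1.4168 ≈ 1.2326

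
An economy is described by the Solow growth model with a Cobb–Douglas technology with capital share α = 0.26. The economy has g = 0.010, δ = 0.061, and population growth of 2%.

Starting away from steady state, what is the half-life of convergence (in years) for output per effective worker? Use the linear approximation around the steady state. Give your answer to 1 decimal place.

Near the steady state the convergence rate is λ = (1 − α)(n + g + δ).
λ = (1 − 0.26) × 0.091 = 0.74 × 0.091 = 0.06734
Half-life = ln 2 / λ = 0.6931 / 0.06734 ≈ 10.29 years

about 10.3 years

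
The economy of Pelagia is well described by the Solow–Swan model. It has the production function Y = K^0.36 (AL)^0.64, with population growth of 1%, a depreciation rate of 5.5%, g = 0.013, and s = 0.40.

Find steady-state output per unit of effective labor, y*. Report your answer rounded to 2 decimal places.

At the steady state, Δk = 0, so s·k^α = (n + g + δ)·k.
Dividing both sides by k: k^(1−α) = s / (n + g + δ).
k^0.64 = 0.40 / (0.010 + 0.013 + 0.055) = 0.40 / 0.078 = 5.1282
k* = 5.1282^(1/0.64) ≈ 12.8623
y* = (k*)^α = 12.8623^0.36 ≈ 2.5082

y* ≈ 2.51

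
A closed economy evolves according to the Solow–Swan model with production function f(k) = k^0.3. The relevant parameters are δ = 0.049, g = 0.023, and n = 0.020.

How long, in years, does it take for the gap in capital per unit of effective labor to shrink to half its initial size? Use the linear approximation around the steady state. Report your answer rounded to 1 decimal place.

Near the steady state the convergence rate is λ = (1 − α)(n + g + δ).
λ = (1 − 0.3) × 0.092 = 0.7 × 0.092 = 0.0644
Half-life = ln 2 / λ = 0.6931 / 0.0644 ≈ 10.76 years

about 10.8 years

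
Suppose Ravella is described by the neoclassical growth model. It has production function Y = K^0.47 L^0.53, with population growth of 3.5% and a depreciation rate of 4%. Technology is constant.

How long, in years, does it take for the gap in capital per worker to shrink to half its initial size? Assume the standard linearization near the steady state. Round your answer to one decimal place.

t_½ ≈ 17.4 years

Near the steady state the convergence rate is λ = (1 − α)(n + δ).
λ = (1 − 0.47) × 0.075 = 0.53 × 0.075 = 0.03975
Half-life = ln 2 / λ = 0.6931 / 0.03975 ≈ 17.44 years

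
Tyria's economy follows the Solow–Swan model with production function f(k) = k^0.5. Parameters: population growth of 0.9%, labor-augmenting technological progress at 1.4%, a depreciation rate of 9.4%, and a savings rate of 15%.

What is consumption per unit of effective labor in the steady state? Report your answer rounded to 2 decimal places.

In steady state, investment equals break-even investment: s·k^α = (n + g + δ)·k.
Dividing both sides by k: k^(1−α) = s / (n + g + δ).
k^0.5 = 0.15 / (0.009 + 0.014 + 0.094) = 0.15 / 0.117 = 1.2821
k* = 1.2821^(1/0.5) ≈ 1.6438
y* = (k*)^α = 1.6438^0.5 ≈ 1.2821
c* = (1 − s)·y* = (1 − 0.15) × 1.2821 ≈ 1.0898

c* = 1.09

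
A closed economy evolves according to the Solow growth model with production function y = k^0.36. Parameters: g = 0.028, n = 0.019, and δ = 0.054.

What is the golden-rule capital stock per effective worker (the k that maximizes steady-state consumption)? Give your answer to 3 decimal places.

The golden rule sets f'(k) = n + g + δ, i.e. α·k^(α−1) = n + g + δ.
So k^(1−α) = α / (n + g + δ) = 0.36 / 0.101 = 3.5644.
k_gold = 3.5644^(1/0.64) ≈ 7.2858

k_gold ≈ 7.286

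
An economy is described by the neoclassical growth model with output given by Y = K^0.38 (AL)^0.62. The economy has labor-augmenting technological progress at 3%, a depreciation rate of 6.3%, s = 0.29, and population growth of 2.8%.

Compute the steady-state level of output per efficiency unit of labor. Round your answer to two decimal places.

y* ≈ 1.71

Steady state requires s·f(k) = (n + g + δ)·k, i.e. s·k^α = (n + g + δ)·k.
Rearranging, k^(1−α) = s / (n + g + δ).
k^0.62 = 0.29 / (0.028 + 0.030 + 0.063) = 0.29 / 0.121 = 2.3967
k* = 2.3967^(1/0.62) ≈ 4.0952
y* = (k*)^α = 4.0952^0.38 ≈ 1.7087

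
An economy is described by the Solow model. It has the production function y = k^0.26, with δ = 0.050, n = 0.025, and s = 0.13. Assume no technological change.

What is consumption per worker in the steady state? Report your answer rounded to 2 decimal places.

c* ≈ 1.06

At the steady state, Δk = 0, so s·k^α = (n + δ)·k.
Rearranging, k^(1−α) = s / (n + δ).
k^0.74 = 0.13 / (0.025 + 0.050) = 0.13 / 0.075 = 1.7333
k* = 1.7333^(1/0.74) ≈ 2.1028
y* = (k*)^α = 2.1028^0.26 ≈ 1.2132
c* = (1 − s)·y* = (1 − 0.13) × 1.2132 ≈ 1.0555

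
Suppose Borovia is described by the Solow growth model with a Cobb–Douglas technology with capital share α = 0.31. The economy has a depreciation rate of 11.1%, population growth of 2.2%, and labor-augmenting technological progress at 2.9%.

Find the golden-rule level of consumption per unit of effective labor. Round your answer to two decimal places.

At the golden rule, f'(k) = n + g + δ, so α·k^(α−1) = n + g + δ and k_gold = (α/(n + g + δ))^(1/(1−α)).
k_gold = (0.31/0.162)^(1/0.69) = 1.9136^1.4493 ≈ 2.5615
c_gold = f(k_gold) − (n + g + δ)·k_gold = 1.3385 − 0.162×2.5615 ≈ 0.9235

c_gold ≈ 0.92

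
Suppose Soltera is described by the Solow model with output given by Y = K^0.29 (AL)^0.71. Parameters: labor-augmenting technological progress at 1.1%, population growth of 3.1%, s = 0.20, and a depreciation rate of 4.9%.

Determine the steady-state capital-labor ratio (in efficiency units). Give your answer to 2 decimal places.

k* ≈ 3.03

At the steady state, Δk = 0, so s·k^α = (n + g + δ)·k.
Dividing both sides by k: k^(1−α) = s / (n + g + δ).
k^0.71 = 0.20 / (0.031 + 0.011 + 0.049) = 0.20 / 0.091 = 2.1978
k* = 2.1978^(1/0.71) ≈ 3.0316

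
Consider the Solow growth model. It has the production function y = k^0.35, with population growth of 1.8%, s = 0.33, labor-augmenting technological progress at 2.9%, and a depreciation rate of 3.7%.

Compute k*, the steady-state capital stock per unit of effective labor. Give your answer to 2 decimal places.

In steady state, investment equals break-even investment: s·k^α = (n + g + δ)·k.
Dividing both sides by k: k^(1−α) = s / (n + g + δ).
k^0.65 = 0.33 / (0.018 + 0.029 + 0.037) = 0.33 / 0.084 = 3.9286
k* = 3.9286^(1/0.65) ≈ 8.2075

k* = 8.21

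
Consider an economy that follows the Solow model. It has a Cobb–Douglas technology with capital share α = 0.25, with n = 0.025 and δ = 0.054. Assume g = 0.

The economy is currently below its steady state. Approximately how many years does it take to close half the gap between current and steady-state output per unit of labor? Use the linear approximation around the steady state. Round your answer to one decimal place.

about 11.7 years

Near the steady state the convergence rate is λ = (1 − α)(n + δ).
λ = (1 − 0.25) × 0.079 = 0.75 × 0.079 = 0.05925
Half-life = ln 2 / λ = 0.6931 / 0.05925 ≈ 11.70 years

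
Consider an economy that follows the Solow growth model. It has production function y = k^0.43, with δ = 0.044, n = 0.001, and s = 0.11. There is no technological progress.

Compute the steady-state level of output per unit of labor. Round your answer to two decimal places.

y* = 1.96

Steady state requires s·f(k) = (n + δ)·k, i.e. s·k^α = (n + δ)·k.
Rearranging, k^(1−α) = s / (n + δ).
k^0.57 = 0.11 / (0.001 + 0.044) = 0.11 / 0.045 = 2.4444
k* = 2.4444^(1/0.57) ≈ 4.7974
y* = (k*)^α = 4.7974^0.43 ≈ 1.9626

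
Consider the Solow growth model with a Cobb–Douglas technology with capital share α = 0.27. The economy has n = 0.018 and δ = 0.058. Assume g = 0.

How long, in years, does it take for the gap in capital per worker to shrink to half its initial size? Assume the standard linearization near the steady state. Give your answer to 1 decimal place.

half-life ≈ 12.5 years

Near the steady state the convergence rate is λ = (1 − α)(n + δ).
λ = (1 − 0.27) × 0.076 = 0.73 × 0.076 = 0.05548
Half-life = ln 2 / λ = 0.6931 / 0.05548 ≈ 12.49 years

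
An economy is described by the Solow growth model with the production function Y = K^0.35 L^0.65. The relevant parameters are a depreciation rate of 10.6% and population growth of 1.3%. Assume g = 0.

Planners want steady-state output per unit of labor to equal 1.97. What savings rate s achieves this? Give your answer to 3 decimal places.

Steady state requires s·f(k) = (n + δ)·k, i.e. s·k^α = (n + δ)·k.
Since y* = [s/(n + δ)]^(α/(1−α)), we have s/(n + δ) = (y*)^((1−α)/α) = 1.97^1.8571 = 3.5225.
Therefore s = 3.5225 × (n + δ) = 3.5225 × 0.119 = 0.4192.

s ≈ 0.419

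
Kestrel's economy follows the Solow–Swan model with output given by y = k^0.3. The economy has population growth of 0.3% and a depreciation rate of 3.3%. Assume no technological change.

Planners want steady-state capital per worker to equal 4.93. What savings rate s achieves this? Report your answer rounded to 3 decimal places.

Steady state requires s·f(k) = (n + δ)·k, i.e. s·k^α = (n + δ)·k.
So s / (n + δ) = (k*)^(1−α) = 4.93^0.7 = 3.0549.
Therefore s = 3.0549 × (n + δ) = 3.0549 × 0.036 = 0.1100.

s ≈ 0.110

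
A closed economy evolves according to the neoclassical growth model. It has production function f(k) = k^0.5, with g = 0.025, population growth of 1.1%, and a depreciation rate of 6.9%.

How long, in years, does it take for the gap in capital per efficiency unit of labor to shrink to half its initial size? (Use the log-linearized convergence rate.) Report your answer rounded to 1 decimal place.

about 13.2 years

Near the steady state the convergence rate is λ = (1 − α)(n + g + δ).
λ = (1 − 0.5) × 0.105 = 0.5 × 0.105 = 0.0525
Half-life = ln 2 / λ = 0.6931 / 0.0525 ≈ 13.20 years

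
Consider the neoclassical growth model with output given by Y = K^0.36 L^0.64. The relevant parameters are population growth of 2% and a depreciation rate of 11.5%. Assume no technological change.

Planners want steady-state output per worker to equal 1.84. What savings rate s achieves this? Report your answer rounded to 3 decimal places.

s ≈ 0.399

Steady state requires s·f(k) = (n + δ)·k, i.e. s·k^α = (n + δ)·k.
Since y* = [s/(n + δ)]^(α/(1−α)), we have s/(n + δ) = (y*)^((1−α)/α) = 1.84^1.7778 = 2.9566.
Therefore s = 2.9566 × (n + δ) = 2.9566 × 0.135 = 0.3991.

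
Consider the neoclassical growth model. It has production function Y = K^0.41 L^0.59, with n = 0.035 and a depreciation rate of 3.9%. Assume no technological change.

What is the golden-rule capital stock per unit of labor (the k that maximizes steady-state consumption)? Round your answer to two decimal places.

k_gold ≈ 18.21

The golden rule sets f'(k) = n + δ, i.e. α·k^(α−1) = n + δ.
So k^(1−α) = α / (n + δ) = 0.41 / 0.074 = 5.5405.
k_gold = 5.5405^(1/0.59) ≈ 18.2076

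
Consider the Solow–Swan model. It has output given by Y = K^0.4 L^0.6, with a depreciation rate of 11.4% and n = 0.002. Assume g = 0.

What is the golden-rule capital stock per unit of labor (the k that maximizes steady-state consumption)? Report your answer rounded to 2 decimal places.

k_gold ≈ 7.87

The golden rule sets f'(k) = n + δ, i.e. α·k^(α−1) = n + δ.
So k^(1−α) = α / (n + δ) = 0.4 / 0.116 = 3.4483.
k_gold = 3.4483^(1/0.6) ≈ 7.8706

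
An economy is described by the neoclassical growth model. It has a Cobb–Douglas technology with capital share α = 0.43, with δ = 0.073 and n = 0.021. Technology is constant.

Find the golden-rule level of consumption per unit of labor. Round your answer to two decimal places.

c_gold ≈ 1.79

At the golden rule, f'(k) = n + δ, so α·k^(α−1) = n + δ and k_gold = (α/(n + δ))^(1/(1−α)).
k_gold = (0.43/0.094)^(1/0.57) = 4.5745^1.7544 ≈ 14.4048
c_gold = f(k_gold) − (n + δ)·k_gold = 3.1489 − 0.094×14.4048 ≈ 1.7948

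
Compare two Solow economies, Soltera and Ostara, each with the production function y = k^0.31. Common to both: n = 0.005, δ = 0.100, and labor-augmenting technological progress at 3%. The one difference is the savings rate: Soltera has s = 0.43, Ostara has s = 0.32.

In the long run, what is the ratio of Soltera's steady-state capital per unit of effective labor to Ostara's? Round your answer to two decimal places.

Steady-state k* = [s/(n + g + δ)]^(1/(1−α)), so the ratio is [ (s_S/(n + g + δ)_S) / (s_O/(n + g + δ)_O) ]^1.4493.
s_S/(n + g + δ)_S = 0.43/0.135 = 3.1852; s_O/(n + g + δ)_O = 0.32/0.135 = 2.3704.
Ratio = (3.1852/2.3704)^1.4493 = 1.3437^1.4493 ≈ 1.5344

ratio ≈ 1.53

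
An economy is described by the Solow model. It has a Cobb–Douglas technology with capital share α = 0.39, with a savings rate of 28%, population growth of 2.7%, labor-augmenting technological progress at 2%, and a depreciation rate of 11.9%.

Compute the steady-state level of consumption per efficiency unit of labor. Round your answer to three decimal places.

Steady state requires s·f(k) = (n + g + δ)·k, i.e. s·k^α = (n + g + δ)·k.
Dividing both sides by k: k^(1−α) = s / (n + g + δ).
k^0.61 = 0.28 / (0.027 + 0.020 + 0.119) = 0.28 / 0.166 = 1.6867
k* = 1.6867^(1/0.61) ≈ 2.3561
y* = (k*)^α = 2.3561^0.39 ≈ 1.3969
c* = (1 − s)·y* = (1 − 0.28) × 1.3969 ≈ 1.0058

c* = 1.006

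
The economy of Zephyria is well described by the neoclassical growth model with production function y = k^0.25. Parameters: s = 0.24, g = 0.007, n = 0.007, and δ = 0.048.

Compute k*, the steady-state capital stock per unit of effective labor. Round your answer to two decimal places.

At the steady state, Δk = 0, so s·k^α = (n + g + δ)·k.
Rearranging, k^(1−α) = s / (n + g + δ).
k^0.75 = 0.24 / (0.007 + 0.007 + 0.048) = 0.24 / 0.062 = 3.8710
k* = 3.8710^(1/0.75) ≈ 6.0780

k* = 6.08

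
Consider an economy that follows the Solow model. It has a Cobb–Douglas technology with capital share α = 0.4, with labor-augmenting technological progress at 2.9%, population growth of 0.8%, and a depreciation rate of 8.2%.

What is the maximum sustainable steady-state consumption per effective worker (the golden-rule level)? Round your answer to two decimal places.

At the golden rule, f'(k) = n + g + δ, so α·k^(α−1) = n + g + δ and k_gold = (α/(n + g + δ))^(1/(1−α)).
k_gold = (0.4/0.119)^(1/0.6) = 3.3613^1.6667 ≈ 7.5427
c_gold = f(k_gold) − (n + g + δ)·k_gold = 2.2439 − 0.119×7.5427 ≈ 1.3463

c_gold ≈ 1.35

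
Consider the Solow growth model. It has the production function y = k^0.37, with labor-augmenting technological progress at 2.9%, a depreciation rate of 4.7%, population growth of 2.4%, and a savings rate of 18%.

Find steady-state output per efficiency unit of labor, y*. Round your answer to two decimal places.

Steady state requires s·f(k) = (n + g + δ)·k, i.e. s·k^α = (n + g + δ)·k.
Rearranging, k^(1−α) = s / (n + g + δ).
k^0.63 = 0.18 / (0.024 + 0.029 + 0.047) = 0.18 / 0.100 = 1.8000
k* = 1.8000^(1/0.63) ≈ 2.5421
y* = (k*)^α = 2.5421^0.37 ≈ 1.4123

y* = 1.41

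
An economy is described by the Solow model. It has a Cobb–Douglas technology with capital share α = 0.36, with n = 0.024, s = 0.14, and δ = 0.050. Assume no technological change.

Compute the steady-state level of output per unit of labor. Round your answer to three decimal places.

y* = 1.431

At the steady state, Δk = 0, so s·k^α = (n + δ)·k.
Dividing both sides by k: k^(1−α) = s / (n + δ).
k^0.64 = 0.14 / (0.024 + 0.050) = 0.14 / 0.074 = 1.8919
k* = 1.8919^(1/0.64) ≈ 2.7080
y* = (k*)^α = 2.7080^0.36 ≈ 1.4314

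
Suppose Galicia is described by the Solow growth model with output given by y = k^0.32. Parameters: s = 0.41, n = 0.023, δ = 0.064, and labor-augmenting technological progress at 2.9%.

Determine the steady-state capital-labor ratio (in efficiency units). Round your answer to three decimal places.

In steady state, investment equals break-even investment: s·k^α = (n + g + δ)·k.
Rearranging, k^(1−α) = s / (n + g + δ).
k^0.68 = 0.41 / (0.023 + 0.029 + 0.064) = 0.41 / 0.116 = 3.5345
k* = 3.5345^(1/0.68) ≈ 6.4027

k* ≈ 6.403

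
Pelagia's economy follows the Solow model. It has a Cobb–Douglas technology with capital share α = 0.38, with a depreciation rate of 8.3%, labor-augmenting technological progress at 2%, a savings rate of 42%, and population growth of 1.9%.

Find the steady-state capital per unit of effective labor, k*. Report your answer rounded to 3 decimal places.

Steady state requires s·f(k) = (n + g + δ)·k, i.e. s·k^α = (n + g + δ)·k.
Rearranging, k^(1−α) = s / (n + g + δ).
k^0.62 = 0.42 / (0.019 + 0.020 + 0.083) = 0.42 / 0.122 = 3.4426
k* = 3.4426^(1/0.62) ≈ 7.3442

k* = 7.344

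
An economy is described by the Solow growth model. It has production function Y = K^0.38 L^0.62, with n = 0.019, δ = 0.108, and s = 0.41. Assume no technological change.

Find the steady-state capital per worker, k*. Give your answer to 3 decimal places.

k* ≈ 6.621

In steady state, investment equals break-even investment: s·k^α = (n + δ)·k.
Rearranging, k^(1−α) = s / (n + δ).
k^0.62 = 0.41 / (0.019 + 0.108) = 0.41 / 0.127 = 3.2283
k* = 3.2283^(1/0.62) ≈ 6.6210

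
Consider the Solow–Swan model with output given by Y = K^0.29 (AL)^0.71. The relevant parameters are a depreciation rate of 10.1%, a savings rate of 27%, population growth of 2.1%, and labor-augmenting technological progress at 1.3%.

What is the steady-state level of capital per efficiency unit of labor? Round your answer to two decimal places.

Steady state requires s·f(k) = (n + g + δ)·k, i.e. s·k^α = (n + g + δ)·k.
Dividing both sides by k: k^(1−α) = s / (n + g + δ).
k^0.71 = 0.27 / (0.021 + 0.013 + 0.101) = 0.27 / 0.135 = 2.0000
k* = 2.0000^(1/0.71) ≈ 2.6545

k* ≈ 2.65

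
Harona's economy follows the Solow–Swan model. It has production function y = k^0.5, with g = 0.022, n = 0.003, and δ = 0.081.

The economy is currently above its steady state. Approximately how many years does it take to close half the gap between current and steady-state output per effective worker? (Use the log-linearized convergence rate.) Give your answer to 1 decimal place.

Near the steady state the convergence rate is λ = (1 − α)(n + g + δ).
λ = (1 − 0.5) × 0.106 = 0.5 × 0.106 = 0.0530
Half-life = ln 2 / λ = 0.6931 / 0.0530 ≈ 13.08 years

half-life ≈ 13.1 years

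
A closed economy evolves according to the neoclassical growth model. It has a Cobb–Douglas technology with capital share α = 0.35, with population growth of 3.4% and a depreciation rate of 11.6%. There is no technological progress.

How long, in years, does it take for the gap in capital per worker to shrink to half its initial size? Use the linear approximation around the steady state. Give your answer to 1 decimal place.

Near the steady state the convergence rate is λ = (1 − α)(n + δ).
λ = (1 − 0.35) × 0.150 = 0.65 × 0.150 = 0.0975
Half-life = ln 2 / λ = 0.6931 / 0.0975 ≈ 7.11 years

about 7.1 years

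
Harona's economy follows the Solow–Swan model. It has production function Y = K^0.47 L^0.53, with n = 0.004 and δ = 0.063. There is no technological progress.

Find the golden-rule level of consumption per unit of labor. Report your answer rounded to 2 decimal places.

c_gold ≈ 2.98

At the golden rule, f'(k) = n + δ, so α·k^(α−1) = n + δ and k_gold = (α/(n + δ))^(1/(1−α)).
k_gold = (0.47/0.067)^(1/0.53) = 7.0149^1.8868 ≈ 39.4706
c_gold = f(k_gold) − (n + δ)·k_gold = 5.6266 − 0.067×39.4706 ≈ 2.9821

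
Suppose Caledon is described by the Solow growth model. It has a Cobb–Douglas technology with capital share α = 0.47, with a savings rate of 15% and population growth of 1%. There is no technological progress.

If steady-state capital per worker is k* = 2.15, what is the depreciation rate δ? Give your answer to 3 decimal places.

Steady state requires s·f(k) = (n + δ)·k, i.e. s·k^α = (n + δ)·k.
So s / (n + δ) = (k*)^(1−α) = 2.15^0.53 = 1.5003.
Therefore n + δ = s / 1.5003 = 0.15 / 1.5003 = 0.1000, so δ = 0.1000 − 0.010 = 0.0900.

δ ≈ 0.090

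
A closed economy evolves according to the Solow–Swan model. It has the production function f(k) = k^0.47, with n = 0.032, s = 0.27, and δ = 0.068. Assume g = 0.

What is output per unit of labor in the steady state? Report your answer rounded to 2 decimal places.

At the steady state, Δk = 0, so s·k^α = (n + δ)·k.
Dividing both sides by k: k^(1−α) = s / (n + δ).
k^0.53 = 0.27 / (0.032 + 0.068) = 0.27 / 0.100 = 2.7000
k* = 2.7000^(1/0.53) ≈ 6.5147
y* = (k*)^α = 6.5147^0.47 ≈ 2.4129

y* ≈ 2.41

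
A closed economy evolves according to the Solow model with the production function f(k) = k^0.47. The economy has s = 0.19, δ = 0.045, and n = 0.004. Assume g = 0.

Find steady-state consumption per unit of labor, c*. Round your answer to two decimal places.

Steady state requires s·f(k) = (n + δ)·k, i.e. s·k^α = (n + δ)·k.
Dividing both sides by k: k^(1−α) = s / (n + δ).
k^0.53 = 0.19 / (0.004 + 0.045) = 0.19 / 0.049 = 3.8776
k* = 3.8776^(1/0.53) ≈ 12.8972
y* = (k*)^α = 12.8972^0.47 ≈ 3.3261
c* = (1 − s)·y* = (1 − 0.19) × 3.3261 ≈ 2.6941

c* = 2.69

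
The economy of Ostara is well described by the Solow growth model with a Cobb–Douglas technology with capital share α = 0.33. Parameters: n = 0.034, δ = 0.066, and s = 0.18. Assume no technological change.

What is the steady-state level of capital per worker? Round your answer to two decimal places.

k* ≈ 2.40

At the steady state, Δk = 0, so s·k^α = (n + δ)·k.
Dividing both sides by k: k^(1−α) = s / (n + δ).
k^0.67 = 0.18 / (0.034 + 0.066) = 0.18 / 0.100 = 1.8000
k* = 1.8000^(1/0.67) ≈ 2.4044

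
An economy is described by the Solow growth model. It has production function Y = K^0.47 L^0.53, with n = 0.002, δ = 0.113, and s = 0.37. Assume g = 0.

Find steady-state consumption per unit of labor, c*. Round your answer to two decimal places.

c* ≈ 1.78

In steady state, investment equals break-even investment: s·k^α = (n + δ)·k.
Rearranging, k^(1−α) = s / (n + δ).
k^0.53 = 0.37 / (0.002 + 0.113) = 0.37 / 0.115 = 3.2174
k* = 3.2174^(1/0.53) ≈ 9.0689
y* = (k*)^α = 9.0689^0.47 ≈ 2.8187
c* = (1 − s)·y* = (1 − 0.37) × 2.8187 ≈ 1.7758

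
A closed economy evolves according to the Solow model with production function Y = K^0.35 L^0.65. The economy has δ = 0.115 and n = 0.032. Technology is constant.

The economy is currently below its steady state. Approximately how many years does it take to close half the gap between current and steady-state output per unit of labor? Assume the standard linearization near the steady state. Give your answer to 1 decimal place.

Near the steady state the convergence rate is λ = (1 − α)(n + δ).
λ = (1 − 0.35) × 0.147 = 0.65 × 0.147 = 0.09555
Half-life = ln 2 / λ = 0.6931 / 0.09555 ≈ 7.25 years

about 7.3 years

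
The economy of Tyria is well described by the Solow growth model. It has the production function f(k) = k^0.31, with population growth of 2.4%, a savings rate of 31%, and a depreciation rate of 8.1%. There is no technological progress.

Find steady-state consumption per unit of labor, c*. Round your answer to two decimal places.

In steady state, investment equals break-even investment: s·k^α = (n + δ)·k.
Dividing both sides by k: k^(1−α) = s / (n + δ).
k^0.69 = 0.31 / (0.024 + 0.081) = 0.31 / 0.105 = 2.9524
k* = 2.9524^(1/0.69) ≈ 4.8019
y* = (k*)^α = 4.8019^0.31 ≈ 1.6264
c* = (1 − s)·y* = (1 − 0.31) × 1.6264 ≈ 1.1222

c* = 1.12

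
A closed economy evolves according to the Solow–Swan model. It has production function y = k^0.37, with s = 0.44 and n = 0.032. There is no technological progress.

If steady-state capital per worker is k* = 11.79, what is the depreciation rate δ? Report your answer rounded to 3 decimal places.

At the steady state, Δk = 0, so s·k^α = (n + δ)·k.
So s / (n + δ) = (k*)^(1−α) = 11.79^0.63 = 4.7321.
Therefore n + δ = s / 4.7321 = 0.44 / 4.7321 = 0.0930, so δ = 0.0930 − 0.032 = 0.0610.

δ ≈ 0.061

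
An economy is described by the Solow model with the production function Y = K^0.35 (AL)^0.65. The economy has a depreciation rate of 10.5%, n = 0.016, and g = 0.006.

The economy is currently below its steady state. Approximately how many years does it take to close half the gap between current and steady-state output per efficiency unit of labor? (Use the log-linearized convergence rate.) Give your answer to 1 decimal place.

Near the steady state the convergence rate is λ = (1 − α)(n + g + δ).
λ = (1 − 0.35) × 0.127 = 0.65 × 0.127 = 0.08255
Half-life = ln 2 / λ = 0.6931 / 0.08255 ≈ 8.40 years

half-life ≈ 8.4 years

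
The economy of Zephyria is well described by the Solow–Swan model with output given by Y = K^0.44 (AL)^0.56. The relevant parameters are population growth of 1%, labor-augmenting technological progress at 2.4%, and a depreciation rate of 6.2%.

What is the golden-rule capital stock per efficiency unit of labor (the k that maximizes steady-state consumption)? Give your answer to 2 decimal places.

The golden rule sets f'(k) = n + g + δ, i.e. α·k^(α−1) = n + g + δ.
So k^(1−α) = α / (n + g + δ) = 0.44 / 0.096 = 4.5833.
k_gold = 4.5833^(1/0.56) ≈ 15.1592

k_gold ≈ 15.16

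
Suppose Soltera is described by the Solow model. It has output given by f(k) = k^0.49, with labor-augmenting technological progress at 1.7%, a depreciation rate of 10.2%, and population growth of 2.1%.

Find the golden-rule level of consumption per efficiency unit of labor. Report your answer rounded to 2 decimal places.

c_gold ≈ 1.70

At the golden rule, f'(k) = n + g + δ, so α·k^(α−1) = n + g + δ and k_gold = (α/(n + g + δ))^(1/(1−α)).
k_gold = (0.49/0.140)^(1/0.51) = 3.5000^1.9608 ≈ 11.6630
c_gold = f(k_gold) − (n + g + δ)·k_gold = 3.3322 − 0.140×11.6630 ≈ 1.6994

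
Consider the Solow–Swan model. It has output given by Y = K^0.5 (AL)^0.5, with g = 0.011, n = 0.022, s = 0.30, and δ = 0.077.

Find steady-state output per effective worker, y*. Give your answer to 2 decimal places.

y* = 2.73

In steady state, investment equals break-even investment: s·k^α = (n + g + δ)·k.
Dividing both sides by k: k^(1−α) = s / (n + g + δ).
k^0.5 = 0.30 / (0.022 + 0.011 + 0.077) = 0.30 / 0.110 = 2.7273
k* = 2.7273^(1/0.5) ≈ 7.4382
y* = (k*)^α = 7.4382^0.5 ≈ 2.7273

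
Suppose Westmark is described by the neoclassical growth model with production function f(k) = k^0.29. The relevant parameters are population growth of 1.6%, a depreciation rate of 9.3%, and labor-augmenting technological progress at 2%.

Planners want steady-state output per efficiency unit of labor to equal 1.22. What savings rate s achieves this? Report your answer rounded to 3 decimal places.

In steady state, investment equals break-even investment: s·k^α = (n + g + δ)·k.
Since y* = [s/(n + g + δ)]^(α/(1−α)), we have s/(n + g + δ) = (y*)^((1−α)/α) = 1.22^2.4483 = 1.6272.
Therefore s = 1.6272 × (n + g + δ) = 1.6272 × 0.129 = 0.2099.

s ≈ 0.210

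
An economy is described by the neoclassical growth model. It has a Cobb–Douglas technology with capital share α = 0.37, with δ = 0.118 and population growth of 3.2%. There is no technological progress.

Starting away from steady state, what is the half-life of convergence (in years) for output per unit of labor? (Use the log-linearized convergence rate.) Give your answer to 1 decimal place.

Near the steady state the convergence rate is λ = (1 − α)(n + δ).
λ = (1 − 0.37) × 0.150 = 0.63 × 0.150 = 0.0945
Half-life = ln 2 / λ = 0.6931 / 0.0945 ≈ 7.33 years

about 7.3 years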